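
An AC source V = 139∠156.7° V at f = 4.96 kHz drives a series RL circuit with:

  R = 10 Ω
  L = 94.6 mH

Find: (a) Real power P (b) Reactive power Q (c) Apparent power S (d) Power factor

Step 1 — Angular frequency: ω = 2π·f = 2π·4960 = 3.116e+04 rad/s.
Step 2 — Component impedances:
  R: Z = R = 10 Ω
  L: Z = jωL = j·3.116e+04·0.0946 = 0 + j2948 Ω
Step 3 — Series combination: Z_total = R + L = 10 + j2948 Ω = 2948∠89.8° Ω.
Step 4 — Source phasor: V = 139∠156.7° V = -127.7 + j54.98 V.
Step 5 — Current: I = V / Z = 0.0185 + j0.04337 A = 0.04715∠66.9° A.
Step 6 — Complex power: S = V·I* = 0.02223 + j6.553 VA.
Step 7 — Real power: P = Re(S) = 0.02223 W.
Step 8 — Reactive power: Q = Im(S) = 6.553 VAR.
Step 9 — Apparent power: |S| = 6.554 VA.
Step 10 — Power factor: PF = P/|S| = 0.003392 (lagging).

(a) P = 0.02223 W  (b) Q = 6.553 VAR  (c) S = 6.554 VA  (d) PF = 0.003392 (lagging)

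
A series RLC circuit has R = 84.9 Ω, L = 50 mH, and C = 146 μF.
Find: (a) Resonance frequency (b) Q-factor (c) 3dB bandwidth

Step 1 — Resonance condition Im(Z)=0 gives ω₀ = 1/√(LC).
Step 2 — ω₀ = 1/√(0.05·0.000146) = 370.1 rad/s.
Step 3 — f₀ = ω₀/(2π) = 58.91 Hz.
Step 4 — Series Q: Q = ω₀L/R = 370.1·0.05/84.9 = 0.218.
Step 5 — 3dB bandwidth: Δω = ω₀/Q = 1698 rad/s; BW = Δω/(2π) = 270.2 Hz.

(a) f₀ = 58.91 Hz  (b) Q = 0.218  (c) BW = 270.2 Hz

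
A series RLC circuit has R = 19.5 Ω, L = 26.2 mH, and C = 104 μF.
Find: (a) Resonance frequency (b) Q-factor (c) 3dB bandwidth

Step 1 — Resonance: ω₀ = 1/√(LC) = 1/√(0.0262·0.000104) = 605.8 rad/s.
Step 2 — f₀ = ω₀/(2π) = 96.42 Hz.
Step 3 — Series Q: Q = ω₀L/R = 605.8·0.0262/19.5 = 0.814.
Step 4 — Bandwidth: Δω = ω₀/Q = 744.3 rad/s; BW = Δω/(2π) = 118.5 Hz.

(a) f₀ = 96.42 Hz  (b) Q = 0.814  (c) BW = 118.5 Hz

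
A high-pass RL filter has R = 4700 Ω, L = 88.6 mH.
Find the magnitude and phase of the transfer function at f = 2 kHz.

Step 1 — Angular frequency: ω = 2π·2000 = 1.257e+04 rad/s.
Step 2 — Transfer function: H(jω) = jωL/(R + jωL).
Step 3 — Numerator jωL = j·1113; denominator R + jωL = 4700 + j1113.
Step 4 — H = 0.05313 + j0.2243.
Step 5 — Magnitude: |H| = 0.2305 (-12.7 dB); phase: φ = 76.7°.

|H| = 0.2305 (-12.7 dB), φ = 76.7°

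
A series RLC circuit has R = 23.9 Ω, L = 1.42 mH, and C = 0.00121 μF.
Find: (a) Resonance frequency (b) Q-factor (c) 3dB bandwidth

Step 1 — Resonance: ω₀ = 1/√(LC) = 1/√(0.00142·1.21e-09) = 7.629e+05 rad/s.
Step 2 — f₀ = ω₀/(2π) = 1.214e+05 Hz.
Step 3 — Series Q: Q = ω₀L/R = 7.629e+05·0.00142/23.9 = 45.33.
Step 4 — Bandwidth: Δω = ω₀/Q = 1.683e+04 rad/s; BW = Δω/(2π) = 2679 Hz.

(a) f₀ = 1.214e+05 Hz  (b) Q = 45.33  (c) BW = 2679 Hz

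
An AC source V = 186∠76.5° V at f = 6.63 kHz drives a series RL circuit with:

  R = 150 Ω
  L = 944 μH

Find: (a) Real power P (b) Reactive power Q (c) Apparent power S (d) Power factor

Step 1 — Angular frequency: ω = 2π·f = 2π·6630 = 4.166e+04 rad/s.
Step 2 — Component impedances:
  R: Z = R = 150 Ω
  L: Z = jωL = j·4.166e+04·0.000944 = 0 + j39.32 Ω
Step 3 — Series combination: Z_total = R + L = 150 + j39.32 Ω = 155.1∠14.7° Ω.
Step 4 — Source phasor: V = 186∠76.5° V = 43.42 + j180.9 V.
Step 5 — Current: I = V / Z = 0.5666 + j1.057 A = 1.199∠61.8° A.
Step 6 — Complex power: S = V·I* = 215.8 + j56.58 VA.
Step 7 — Real power: P = Re(S) = 215.8 W.
Step 8 — Reactive power: Q = Im(S) = 56.58 VAR.
Step 9 — Apparent power: |S| = 223.1 VA.
Step 10 — Power factor: PF = P/|S| = 0.9673 (lagging).

(a) P = 215.8 W  (b) Q = 56.58 VAR  (c) S = 223.1 VA  (d) PF = 0.9673 (lagging)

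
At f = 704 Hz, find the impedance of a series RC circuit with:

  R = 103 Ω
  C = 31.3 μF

Step 1 — Angular frequency: ω = 2π·f = 2π·704 = 4423 rad/s.
Step 2 — Component impedances:
  R: Z = R = 103 Ω
  C: Z = 1/(jωC) = -j/(ω·C) = 0 - j7.223 Ω
Step 3 — Series combination: Z_total = R + C = 103 - j7.223 Ω = 103.3∠-4.0° Ω.

Z = 103 - j7.223 Ω = 103.3∠-4.0° Ω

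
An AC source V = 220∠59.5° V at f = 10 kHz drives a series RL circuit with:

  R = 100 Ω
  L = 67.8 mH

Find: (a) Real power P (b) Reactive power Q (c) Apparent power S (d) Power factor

Step 1 — Angular frequency: ω = 2π·f = 2π·1e+04 = 6.283e+04 rad/s.
Step 2 — Component impedances:
  R: Z = R = 100 Ω
  L: Z = jωL = j·6.283e+04·0.0678 = 0 + j4260 Ω
Step 3 — Series combination: Z_total = R + L = 100 + j4260 Ω = 4261∠88.7° Ω.
Step 4 — Source phasor: V = 220∠59.5° V = 111.7 + j189.6 V.
Step 5 — Current: I = V / Z = 0.04509 - j0.02515 A = 0.05163∠-29.2° A.
Step 6 — Complex power: S = V·I* = 0.2666 + j11.36 VA.
Step 7 — Real power: P = Re(S) = 0.2666 W.
Step 8 — Reactive power: Q = Im(S) = 11.36 VAR.
Step 9 — Apparent power: |S| = 11.36 VA.
Step 10 — Power factor: PF = P/|S| = 0.02347 (lagging).

(a) P = 0.2666 W  (b) Q = 11.36 VAR  (c) S = 11.36 VA  (d) PF = 0.02347 (lagging)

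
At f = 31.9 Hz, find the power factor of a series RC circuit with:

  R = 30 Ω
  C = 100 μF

Step 1 — Angular frequency: ω = 2π·f = 2π·31.9 = 200.4 rad/s.
Step 2 — Component impedances:
  R: Z = R = 30 Ω
  C: Z = 1/(jωC) = -j/(ω·C) = 0 - j49.89 Ω
Step 3 — Series combination: Z_total = R + C = 30 - j49.89 Ω = 58.22∠-59.0° Ω.
Step 4 — Power factor: PF = cos(φ) = Re(Z)/|Z| = 30/58.22 = 0.5153.
Step 5 — Type: Im(Z) = -49.89 ⇒ leading (phase φ = -59.0°).

PF = 0.5153 (leading, φ = -59.0°)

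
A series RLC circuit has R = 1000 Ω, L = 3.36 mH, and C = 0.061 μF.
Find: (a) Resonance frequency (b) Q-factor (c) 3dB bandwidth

Step 1 — Resonance condition Im(Z)=0 gives ω₀ = 1/√(LC).
Step 2 — ω₀ = 1/√(0.00336·6.1e-08) = 6.985e+04 rad/s.
Step 3 — f₀ = ω₀/(2π) = 1.112e+04 Hz.
Step 4 — Series Q: Q = ω₀L/R = 6.985e+04·0.00336/1000 = 0.2347.
Step 5 — 3dB bandwidth: Δω = ω₀/Q = 2.976e+05 rad/s; BW = Δω/(2π) = 4.737e+04 Hz.

(a) f₀ = 1.112e+04 Hz  (b) Q = 0.2347  (c) BW = 4.737e+04 Hz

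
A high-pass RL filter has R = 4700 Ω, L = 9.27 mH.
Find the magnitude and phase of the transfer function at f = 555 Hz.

Step 1 — Angular frequency: ω = 2π·555 = 3487 rad/s.
Step 2 — Transfer function: H(jω) = jωL/(R + jωL).
Step 3 — Numerator jωL = j·32.33; denominator R + jωL = 4700 + j32.33.
Step 4 — H = 4.73e-05 + j0.006878.
Step 5 — Magnitude: |H| = 0.006878 (-43.3 dB); phase: φ = 89.6°.

|H| = 0.006878 (-43.3 dB), φ = 89.6°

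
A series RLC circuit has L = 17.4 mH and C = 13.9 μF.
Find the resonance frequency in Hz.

Step 1 — Resonance condition Im(Z)=0 gives ω₀ = 1/√(LC).
Step 2 — ω₀ = 1/√(0.0174·1.39e-05) = 2033 rad/s.
Step 3 — f₀ = ω₀/(2π) = 323.6 Hz.

f₀ = 323.6 Hz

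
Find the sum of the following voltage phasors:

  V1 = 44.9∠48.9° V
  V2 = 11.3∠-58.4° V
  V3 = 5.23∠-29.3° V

Step 1 — Convert each phasor to rectangular form:
  V1 = 44.9·(cos(48.9°) + j·sin(48.9°)) = 29.52 + j33.83 V
  V2 = 11.3·(cos(-58.4°) + j·sin(-58.4°)) = 5.921 - j9.625 V
  V3 = 5.23·(cos(-29.3°) + j·sin(-29.3°)) = 4.561 - j2.559 V
Step 2 — Sum components: V_total = 40 + j21.65 V.
Step 3 — Convert to polar: |V_total| = 45.48 V, ∠V_total = 28.4°.

V_total = 45.48∠28.4° V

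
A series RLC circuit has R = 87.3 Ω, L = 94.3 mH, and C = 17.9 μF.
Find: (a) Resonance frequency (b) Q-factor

Step 1 — Resonance condition Im(Z)=0 gives ω₀ = 1/√(LC).
Step 2 — ω₀ = 1/√(0.0943·1.79e-05) = 769.7 rad/s.
Step 3 — f₀ = ω₀/(2π) = 122.5 Hz.
Step 4 — Series Q: Q = ω₀L/R = 769.7·0.0943/87.3 = 0.8314.

(a) f₀ = 122.5 Hz  (b) Q = 0.8314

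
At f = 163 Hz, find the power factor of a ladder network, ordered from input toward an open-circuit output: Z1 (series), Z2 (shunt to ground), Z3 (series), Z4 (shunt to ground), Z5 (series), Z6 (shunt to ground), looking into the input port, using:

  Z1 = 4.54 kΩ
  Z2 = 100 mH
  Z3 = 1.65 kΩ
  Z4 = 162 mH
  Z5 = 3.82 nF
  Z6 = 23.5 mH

Step 1 — Angular frequency: ω = 2π·f = 2π·163 = 1024 rad/s.
Step 2 — Component impedances:
  Z1: Z = R = 4540 Ω
  Z2: Z = jωL = j·1024·0.1 = 0 + j102.4 Ω
  Z3: Z = R = 1650 Ω
  Z4: Z = jωL = j·1024·0.162 = 0 + j165.9 Ω
  Z5: Z = 1/(jωC) = -j/(ω·C) = 0 - j2.556e+05 Ω
  Z6: Z = jωL = j·1024·0.0235 = 0 + j24.07 Ω
Step 3 — Ladder network (open output): work backward from the far end, alternating series and parallel combinations. Z_in = 4546 + j101.4 Ω = 4547∠1.3° Ω.
Step 4 — Power factor: PF = cos(φ) = Re(Z)/|Z| = 4546/4547 = 0.9998.
Step 5 — Type: Im(Z) = 101.4 ⇒ lagging (phase φ = 1.3°).

PF = 0.9998 (lagging, φ = 1.3°)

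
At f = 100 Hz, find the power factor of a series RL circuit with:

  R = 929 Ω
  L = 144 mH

Step 1 — Angular frequency: ω = 2π·f = 2π·100 = 628.3 rad/s.
Step 2 — Component impedances:
  R: Z = R = 929 Ω
  L: Z = jωL = j·628.3·0.144 = 0 + j90.48 Ω
Step 3 — Series combination: Z_total = R + L = 929 + j90.48 Ω = 933.4∠5.6° Ω.
Step 4 — Power factor: PF = cos(φ) = Re(Z)/|Z| = 929/933.4 = 0.9953.
Step 5 — Type: Im(Z) = 90.48 ⇒ lagging (phase φ = 5.6°).

PF = 0.9953 (lagging, φ = 5.6°)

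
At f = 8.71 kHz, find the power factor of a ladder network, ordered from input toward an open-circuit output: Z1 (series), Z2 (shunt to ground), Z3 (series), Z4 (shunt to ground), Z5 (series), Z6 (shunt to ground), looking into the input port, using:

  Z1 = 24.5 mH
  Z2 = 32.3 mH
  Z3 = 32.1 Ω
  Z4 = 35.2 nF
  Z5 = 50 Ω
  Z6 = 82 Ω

Step 1 — Angular frequency: ω = 2π·f = 2π·8710 = 5.473e+04 rad/s.
Step 2 — Component impedances:
  Z1: Z = jωL = j·5.473e+04·0.0245 = 0 + j1341 Ω
  Z2: Z = jωL = j·5.473e+04·0.0323 = 0 + j1768 Ω
  Z3: Z = R = 32.1 Ω
  Z4: Z = 1/(jωC) = -j/(ω·C) = 0 - j519.1 Ω
  Z5: Z = R = 50 Ω
  Z6: Z = R = 82 Ω
Step 3 — Ladder network (open output): work backward from the far end, alternating series and parallel combinations. Z_in = 160.5 + j1323 Ω = 1333∠83.1° Ω.
Step 4 — Power factor: PF = cos(φ) = Re(Z)/|Z| = 160.5/1333 = 0.1204.
Step 5 — Type: Im(Z) = 1323 ⇒ lagging (phase φ = 83.1°).

PF = 0.1204 (lagging, φ = 83.1°)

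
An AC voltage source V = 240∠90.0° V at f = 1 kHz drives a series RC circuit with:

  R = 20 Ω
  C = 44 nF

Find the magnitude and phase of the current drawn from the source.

Step 1 — Angular frequency: ω = 2π·f = 2π·1000 = 6283 rad/s.
Step 2 — Component impedances:
  R: Z = R = 20 Ω
  C: Z = 1/(jωC) = -j/(ω·C) = 0 - j3617 Ω
Step 3 — Series combination: Z_total = R + C = 20 - j3617 Ω = 3617∠-89.7° Ω.
Step 4 — Source phasor: V = 240∠90.0° V = 0 + j240 V.
Step 5 — Ohm's law: I = V / Z_total = (0 + j240) / (20 - j3617) = -0.06635 + j0.0003669 A.
Step 6 — Convert to polar: |I| = 0.06635 A, ∠I = 179.7°.

I = 0.06635∠179.7° A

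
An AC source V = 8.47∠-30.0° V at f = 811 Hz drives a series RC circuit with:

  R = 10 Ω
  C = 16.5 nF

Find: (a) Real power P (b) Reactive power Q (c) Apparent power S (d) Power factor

Step 1 — Angular frequency: ω = 2π·f = 2π·811 = 5096 rad/s.
Step 2 — Component impedances:
  R: Z = R = 10 Ω
  C: Z = 1/(jωC) = -j/(ω·C) = 0 - j1.189e+04 Ω
Step 3 — Series combination: Z_total = R + C = 10 - j1.189e+04 Ω = 1.189e+04∠-90.0° Ω.
Step 4 — Source phasor: V = 8.47∠-30.0° V = 7.335 - j4.235 V.
Step 5 — Current: I = V / Z = 0.0003566 + j0.0006164 A = 0.0007121∠60.0° A.
Step 6 — Complex power: S = V·I* = 5.071e-06 - j0.006032 VA.
Step 7 — Real power: P = Re(S) = 5.071e-06 W.
Step 8 — Reactive power: Q = Im(S) = -0.006032 VAR.
Step 9 — Apparent power: |S| = 0.006032 VA.
Step 10 — Power factor: PF = P/|S| = 0.0008408 (leading).

(a) P = 5.071e-06 W  (b) Q = -0.006032 VAR  (c) S = 0.006032 VA  (d) PF = 0.0008408 (leading)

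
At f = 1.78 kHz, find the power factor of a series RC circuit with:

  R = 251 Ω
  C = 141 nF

Step 1 — Angular frequency: ω = 2π·f = 2π·1780 = 1.118e+04 rad/s.
Step 2 — Component impedances:
  R: Z = R = 251 Ω
  C: Z = 1/(jωC) = -j/(ω·C) = 0 - j634.1 Ω
Step 3 — Series combination: Z_total = R + C = 251 - j634.1 Ω = 682∠-68.4° Ω.
Step 4 — Power factor: PF = cos(φ) = Re(Z)/|Z| = 251/682 = 0.368.
Step 5 — Type: Im(Z) = -634.1 ⇒ leading (phase φ = -68.4°).

PF = 0.368 (leading, φ = -68.4°)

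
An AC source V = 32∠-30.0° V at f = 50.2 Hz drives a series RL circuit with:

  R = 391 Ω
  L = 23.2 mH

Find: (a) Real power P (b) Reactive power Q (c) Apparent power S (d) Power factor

Step 1 — Angular frequency: ω = 2π·f = 2π·50.2 = 315.4 rad/s.
Step 2 — Component impedances:
  R: Z = R = 391 Ω
  L: Z = jωL = j·315.4·0.0232 = 0 + j7.318 Ω
Step 3 — Series combination: Z_total = R + L = 391 + j7.318 Ω = 391.1∠1.1° Ω.
Step 4 — Source phasor: V = 32∠-30.0° V = 27.71 - j16 V.
Step 5 — Current: I = V / Z = 0.07009 - j0.04223 A = 0.08183∠-31.1° A.
Step 6 — Complex power: S = V·I* = 2.618 + j0.049 VA.
Step 7 — Real power: P = Re(S) = 2.618 W.
Step 8 — Reactive power: Q = Im(S) = 0.049 VAR.
Step 9 — Apparent power: |S| = 2.618 VA.
Step 10 — Power factor: PF = P/|S| = 0.9998 (lagging).

(a) P = 2.618 W  (b) Q = 0.049 VAR  (c) S = 2.618 VA  (d) PF = 0.9998 (lagging)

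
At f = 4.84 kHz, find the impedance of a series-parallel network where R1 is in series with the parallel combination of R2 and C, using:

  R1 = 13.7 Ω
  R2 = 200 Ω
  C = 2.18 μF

Step 1 — Angular frequency: ω = 2π·f = 2π·4840 = 3.041e+04 rad/s.
Step 2 — Component impedances:
  R1: Z = R = 13.7 Ω
  R2: Z = R = 200 Ω
  C: Z = 1/(jωC) = -j/(ω·C) = 0 - j15.08 Ω
Step 3 — Parallel branch: R2 || C = 1/(1/R2 + 1/C) = 1.131 - j15 Ω.
Step 4 — Series with R1: Z_total = R1 + (R2 || C) = 14.83 - j15 Ω = 21.09∠-45.3° Ω.

Z = 14.83 - j15 Ω = 21.09∠-45.3° Ω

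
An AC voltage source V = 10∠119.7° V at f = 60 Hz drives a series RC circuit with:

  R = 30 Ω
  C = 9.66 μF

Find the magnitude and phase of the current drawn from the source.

Step 1 — Angular frequency: ω = 2π·f = 2π·60 = 377 rad/s.
Step 2 — Component impedances:
  R: Z = R = 30 Ω
  C: Z = 1/(jωC) = -j/(ω·C) = 0 - j274.6 Ω
Step 3 — Series combination: Z_total = R + C = 30 - j274.6 Ω = 276.2∠-83.8° Ω.
Step 4 — Source phasor: V = 10∠119.7° V = -4.955 + j8.686 V.
Step 5 — Ohm's law: I = V / Z_total = (-4.955 + j8.686) / (30 - j274.6) = -0.03321 - j0.01442 A.
Step 6 — Convert to polar: |I| = 0.0362 A, ∠I = -156.5°.

I = 0.0362∠-156.5° A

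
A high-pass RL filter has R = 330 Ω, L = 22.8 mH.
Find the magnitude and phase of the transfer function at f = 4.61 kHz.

Step 1 — Angular frequency: ω = 2π·4610 = 2.897e+04 rad/s.
Step 2 — Transfer function: H(jω) = jωL/(R + jωL).
Step 3 — Numerator jωL = j·660.4; denominator R + jωL = 330 + j660.4.
Step 4 — H = 0.8002 + j0.3998.
Step 5 — Magnitude: |H| = 0.8945 (-1.0 dB); phase: φ = 26.6°.

|H| = 0.8945 (-1.0 dB), φ = 26.6°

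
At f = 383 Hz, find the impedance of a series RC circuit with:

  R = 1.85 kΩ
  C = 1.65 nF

Step 1 — Angular frequency: ω = 2π·f = 2π·383 = 2406 rad/s.
Step 2 — Component impedances:
  R: Z = R = 1850 Ω
  C: Z = 1/(jωC) = -j/(ω·C) = 0 - j2.518e+05 Ω
Step 3 — Series combination: Z_total = R + C = 1850 - j2.518e+05 Ω = 2.519e+05∠-89.6° Ω.

Z = 1850 - j2.518e+05 Ω = 2.519e+05∠-89.6° Ω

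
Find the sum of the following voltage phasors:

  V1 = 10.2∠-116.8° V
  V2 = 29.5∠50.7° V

Step 1 — Convert each phasor to rectangular form:
  V1 = 10.2·(cos(-116.8°) + j·sin(-116.8°)) = -4.599 - j9.104 V
  V2 = 29.5·(cos(50.7°) + j·sin(50.7°)) = 18.68 + j22.83 V
Step 2 — Sum components: V_total = 14.09 + j13.72 V.
Step 3 — Convert to polar: |V_total| = 19.67 V, ∠V_total = 44.3°.

V_total = 19.67∠44.3° V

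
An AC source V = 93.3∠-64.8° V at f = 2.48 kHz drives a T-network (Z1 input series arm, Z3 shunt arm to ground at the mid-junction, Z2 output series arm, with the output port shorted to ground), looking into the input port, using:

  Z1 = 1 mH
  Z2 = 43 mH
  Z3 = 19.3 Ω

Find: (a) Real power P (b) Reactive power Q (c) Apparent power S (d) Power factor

Step 1 — Angular frequency: ω = 2π·f = 2π·2480 = 1.558e+04 rad/s.
Step 2 — Component impedances:
  Z1: Z = jωL = j·1.558e+04·0.001 = 0 + j15.58 Ω
  Z2: Z = jωL = j·1.558e+04·0.043 = 0 + j670 Ω
  Z3: Z = R = 19.3 Ω
Step 3 — With the output port shorted to ground, the output series arm Z2 runs from the junction to ground; the shunt arm Z3 also runs from the junction to ground. They appear in parallel: Z3 || Z2 = 19.28 + j0.5555 Ω.
Step 4 — Series with input arm Z1: Z_in = Z1 + (Z3 || Z2) = 19.28 + j16.14 Ω = 25.15∠39.9° Ω.
Step 5 — Source phasor: V = 93.3∠-64.8° V = 39.73 - j84.42 V.
Step 6 — Current: I = V / Z = -0.9431 - j3.589 A = 3.71∠-104.7° A.
Step 7 — Complex power: S = V·I* = 265.5 + j222.2 VA.
Step 8 — Real power: P = Re(S) = 265.5 W.
Step 9 — Reactive power: Q = Im(S) = 222.2 VAR.
Step 10 — Apparent power: |S| = 346.2 VA.
Step 11 — Power factor: PF = P/|S| = 0.7669 (lagging).

(a) P = 265.5 W  (b) Q = 222.2 VAR  (c) S = 346.2 VA  (d) PF = 0.7669 (lagging)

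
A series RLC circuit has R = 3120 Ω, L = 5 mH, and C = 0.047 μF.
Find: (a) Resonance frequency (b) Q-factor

Step 1 — Resonance condition Im(Z)=0 gives ω₀ = 1/√(LC).
Step 2 — ω₀ = 1/√(0.005·4.7e-08) = 6.523e+04 rad/s.
Step 3 — f₀ = ω₀/(2π) = 1.038e+04 Hz.
Step 4 — Series Q: Q = ω₀L/R = 6.523e+04·0.005/3120 = 0.1045.

(a) f₀ = 1.038e+04 Hz  (b) Q = 0.1045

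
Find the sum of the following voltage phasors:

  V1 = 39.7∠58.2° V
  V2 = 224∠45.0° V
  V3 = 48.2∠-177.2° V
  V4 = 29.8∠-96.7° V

Step 1 — Convert each phasor to rectangular form:
  V1 = 39.7·(cos(58.2°) + j·sin(58.2°)) = 20.92 + j33.74 V
  V2 = 224·(cos(45.0°) + j·sin(45.0°)) = 158.4 + j158.4 V
  V3 = 48.2·(cos(-177.2°) + j·sin(-177.2°)) = -48.14 - j2.355 V
  V4 = 29.8·(cos(-96.7°) + j·sin(-96.7°)) = -3.477 - j29.6 V
Step 2 — Sum components: V_total = 127.7 + j160.2 V.
Step 3 — Convert to polar: |V_total| = 204.9 V, ∠V_total = 51.4°.

V_total = 204.9∠51.4° V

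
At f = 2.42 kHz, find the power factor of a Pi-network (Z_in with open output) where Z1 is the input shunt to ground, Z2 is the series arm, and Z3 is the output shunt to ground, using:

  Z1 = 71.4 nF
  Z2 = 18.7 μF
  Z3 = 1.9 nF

Step 1 — Angular frequency: ω = 2π·f = 2π·2420 = 1.521e+04 rad/s.
Step 2 — Component impedances:
  Z1: Z = 1/(jωC) = -j/(ω·C) = 0 - j921.1 Ω
  Z2: Z = 1/(jωC) = -j/(ω·C) = 0 - j3.517 Ω
  Z3: Z = 1/(jωC) = -j/(ω·C) = 0 - j3.461e+04 Ω
Step 3 — With open output, the series arm Z2 and the output shunt Z3 appear in series to ground: Z2 + Z3 = 0 - j3.462e+04 Ω.
Step 4 — Parallel with input shunt Z1: Z_in = Z1 || (Z2 + Z3) = 0 - j897.2 Ω = 897.2∠-90.0° Ω.
Step 5 — Power factor: PF = cos(φ) = Re(Z)/|Z| = 0/897.2 = 0.
Step 6 — Type: Im(Z) = -897.2 ⇒ leading (phase φ = -90.0°).

PF = 0 (leading, φ = -90.0°)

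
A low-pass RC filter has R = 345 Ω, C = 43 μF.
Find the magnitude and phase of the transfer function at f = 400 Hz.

Step 1 — Angular frequency: ω = 2π·400 = 2513 rad/s.
Step 2 — Transfer function: H(jω) = 1/(1 + jωRC).
Step 3 — Denominator: 1 + jωRC = 1 + j·2513·345·4.3e-05 = 1 + j37.28.
Step 4 — H = 0.0007188 - j0.0268.
Step 5 — Magnitude: |H| = 0.02681 (-31.4 dB); phase: φ = -88.5°.

|H| = 0.02681 (-31.4 dB), φ = -88.5°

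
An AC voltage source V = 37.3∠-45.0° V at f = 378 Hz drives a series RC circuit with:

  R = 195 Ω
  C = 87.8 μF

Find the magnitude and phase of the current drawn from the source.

Step 1 — Angular frequency: ω = 2π·f = 2π·378 = 2375 rad/s.
Step 2 — Component impedances:
  R: Z = R = 195 Ω
  C: Z = 1/(jωC) = -j/(ω·C) = 0 - j4.795 Ω
Step 3 — Series combination: Z_total = R + C = 195 - j4.795 Ω = 195.1∠-1.4° Ω.
Step 4 — Source phasor: V = 37.3∠-45.0° V = 26.38 - j26.38 V.
Step 5 — Ohm's law: I = V / Z_total = (26.38 - j26.38) / (195 - j4.795) = 0.1385 - j0.1319 A.
Step 6 — Convert to polar: |I| = 0.1912 A, ∠I = -43.6°.

I = 0.1912∠-43.6° A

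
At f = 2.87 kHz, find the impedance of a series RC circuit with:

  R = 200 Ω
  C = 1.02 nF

Step 1 — Angular frequency: ω = 2π·f = 2π·2870 = 1.803e+04 rad/s.
Step 2 — Component impedances:
  R: Z = R = 200 Ω
  C: Z = 1/(jωC) = -j/(ω·C) = 0 - j5.437e+04 Ω
Step 3 — Series combination: Z_total = R + C = 200 - j5.437e+04 Ω = 5.437e+04∠-89.8° Ω.

Z = 200 - j5.437e+04 Ω = 5.437e+04∠-89.8° Ω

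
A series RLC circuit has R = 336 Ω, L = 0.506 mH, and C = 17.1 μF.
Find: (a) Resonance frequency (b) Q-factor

Step 1 — Resonance condition Im(Z)=0 gives ω₀ = 1/√(LC).
Step 2 — ω₀ = 1/√(0.000506·1.71e-05) = 1.075e+04 rad/s.
Step 3 — f₀ = ω₀/(2π) = 1711 Hz.
Step 4 — Series Q: Q = ω₀L/R = 1.075e+04·0.000506/336 = 0.01619.

(a) f₀ = 1711 Hz  (b) Q = 0.01619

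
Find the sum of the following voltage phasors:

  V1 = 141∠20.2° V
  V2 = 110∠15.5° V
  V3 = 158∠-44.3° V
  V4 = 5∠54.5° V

Step 1 — Convert each phasor to rectangular form:
  V1 = 141·(cos(20.2°) + j·sin(20.2°)) = 132.3 + j48.69 V
  V2 = 110·(cos(15.5°) + j·sin(15.5°)) = 106 + j29.4 V
  V3 = 158·(cos(-44.3°) + j·sin(-44.3°)) = 113.1 - j110.3 V
  V4 = 5·(cos(54.5°) + j·sin(54.5°)) = 2.904 + j4.071 V
Step 2 — Sum components: V_total = 354.3 - j28.2 V.
Step 3 — Convert to polar: |V_total| = 355.4 V, ∠V_total = -4.5°.

V_total = 355.4∠-4.5° V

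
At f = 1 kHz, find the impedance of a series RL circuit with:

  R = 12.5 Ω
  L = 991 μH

Step 1 — Angular frequency: ω = 2π·f = 2π·1000 = 6283 rad/s.
Step 2 — Component impedances:
  R: Z = R = 12.5 Ω
  L: Z = jωL = j·6283·0.000991 = 0 + j6.227 Ω
Step 3 — Series combination: Z_total = R + L = 12.5 + j6.227 Ω = 13.96∠26.5° Ω.

Z = 12.5 + j6.227 Ω = 13.96∠26.5° Ω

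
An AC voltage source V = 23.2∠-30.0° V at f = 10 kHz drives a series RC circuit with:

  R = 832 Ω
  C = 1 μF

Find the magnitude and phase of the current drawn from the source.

Step 1 — Angular frequency: ω = 2π·f = 2π·1e+04 = 6.283e+04 rad/s.
Step 2 — Component impedances:
  R: Z = R = 832 Ω
  C: Z = 1/(jωC) = -j/(ω·C) = 0 - j15.92 Ω
Step 3 — Series combination: Z_total = R + C = 832 - j15.92 Ω = 832.2∠-1.1° Ω.
Step 4 — Source phasor: V = 23.2∠-30.0° V = 20.09 - j11.6 V.
Step 5 — Ohm's law: I = V / Z_total = (20.09 - j11.6) / (832 - j15.92) = 0.02441 - j0.01348 A.
Step 6 — Convert to polar: |I| = 0.02788 A, ∠I = -28.9°.

I = 0.02788∠-28.9° A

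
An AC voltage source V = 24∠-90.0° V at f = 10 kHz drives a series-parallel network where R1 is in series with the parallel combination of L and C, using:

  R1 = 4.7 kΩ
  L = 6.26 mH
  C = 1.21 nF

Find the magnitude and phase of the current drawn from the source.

Step 1 — Angular frequency: ω = 2π·f = 2π·1e+04 = 6.283e+04 rad/s.
Step 2 — Component impedances:
  R1: Z = R = 4700 Ω
  L: Z = jωL = j·6.283e+04·0.00626 = 0 + j393.3 Ω
  C: Z = 1/(jωC) = -j/(ω·C) = 0 - j1.315e+04 Ω
Step 3 — Parallel branch: L || C = 1/(1/L + 1/C) = 0 + j405.5 Ω.
Step 4 — Series with R1: Z_total = R1 + (L || C) = 4700 + j405.5 Ω = 4717∠4.9° Ω.
Step 5 — Source phasor: V = 24∠-90.0° V = 0 - j24 V.
Step 6 — Ohm's law: I = V / Z_total = (0 - j24) / (4700 + j405.5) = -0.0004373 - j0.005069 A.
Step 7 — Convert to polar: |I| = 0.005087 A, ∠I = -94.9°.

I = 0.005087∠-94.9° A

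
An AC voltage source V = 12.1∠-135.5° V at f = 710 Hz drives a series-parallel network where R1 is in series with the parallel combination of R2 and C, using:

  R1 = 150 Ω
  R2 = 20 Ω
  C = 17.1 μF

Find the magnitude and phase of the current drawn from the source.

Step 1 — Angular frequency: ω = 2π·f = 2π·710 = 4461 rad/s.
Step 2 — Component impedances:
  R1: Z = R = 150 Ω
  R2: Z = R = 20 Ω
  C: Z = 1/(jωC) = -j/(ω·C) = 0 - j13.11 Ω
Step 3 — Parallel branch: R2 || C = 1/(1/R2 + 1/C) = 6.01 - j9.17 Ω.
Step 4 — Series with R1: Z_total = R1 + (R2 || C) = 156 - j9.17 Ω = 156.3∠-3.4° Ω.
Step 5 — Source phasor: V = 12.1∠-135.5° V = -8.63 - j8.481 V.
Step 6 — Ohm's law: I = V / Z_total = (-8.63 - j8.481) / (156 - j9.17) = -0.05194 - j0.05741 A.
Step 7 — Convert to polar: |I| = 0.07743 A, ∠I = -132.1°.

I = 0.07743∠-132.1° A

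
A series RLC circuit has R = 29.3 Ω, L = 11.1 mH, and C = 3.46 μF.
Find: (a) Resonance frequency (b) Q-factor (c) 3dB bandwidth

Step 1 — Resonance: ω₀ = 1/√(LC) = 1/√(0.0111·3.46e-06) = 5103 rad/s.
Step 2 — f₀ = ω₀/(2π) = 812.1 Hz.
Step 3 — Series Q: Q = ω₀L/R = 5103·0.0111/29.3 = 1.933.
Step 4 — Bandwidth: Δω = ω₀/Q = 2640 rad/s; BW = Δω/(2π) = 420.1 Hz.

(a) f₀ = 812.1 Hz  (b) Q = 1.933  (c) BW = 420.1 Hz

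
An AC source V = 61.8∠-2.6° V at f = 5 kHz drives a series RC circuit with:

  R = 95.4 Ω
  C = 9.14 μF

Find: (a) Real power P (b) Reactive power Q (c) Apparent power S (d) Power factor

Step 1 — Angular frequency: ω = 2π·f = 2π·5000 = 3.142e+04 rad/s.
Step 2 — Component impedances:
  R: Z = R = 95.4 Ω
  C: Z = 1/(jωC) = -j/(ω·C) = 0 - j3.483 Ω
Step 3 — Series combination: Z_total = R + C = 95.4 - j3.483 Ω = 95.46∠-2.1° Ω.
Step 4 — Source phasor: V = 61.8∠-2.6° V = 61.74 - j2.803 V.
Step 5 — Current: I = V / Z = 0.6473 - j0.005755 A = 0.6474∠-0.5° A.
Step 6 — Complex power: S = V·I* = 39.98 - j1.46 VA.
Step 7 — Real power: P = Re(S) = 39.98 W.
Step 8 — Reactive power: Q = Im(S) = -1.46 VAR.
Step 9 — Apparent power: |S| = 40.01 VA.
Step 10 — Power factor: PF = P/|S| = 0.9993 (leading).

(a) P = 39.98 W  (b) Q = -1.46 VAR  (c) S = 40.01 VA  (d) PF = 0.9993 (leading)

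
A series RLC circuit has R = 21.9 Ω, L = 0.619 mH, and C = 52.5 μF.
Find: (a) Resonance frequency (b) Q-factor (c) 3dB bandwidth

Step 1 — Resonance: ω₀ = 1/√(LC) = 1/√(0.000619·5.25e-05) = 5547 rad/s.
Step 2 — f₀ = ω₀/(2π) = 882.9 Hz.
Step 3 — Series Q: Q = ω₀L/R = 5547·0.000619/21.9 = 0.1568.
Step 4 — Bandwidth: Δω = ω₀/Q = 3.538e+04 rad/s; BW = Δω/(2π) = 5631 Hz.

(a) f₀ = 882.9 Hz  (b) Q = 0.1568  (c) BW = 5631 Hz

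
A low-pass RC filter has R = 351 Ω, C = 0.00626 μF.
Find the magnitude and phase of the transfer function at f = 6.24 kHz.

Step 1 — Angular frequency: ω = 2π·6240 = 3.921e+04 rad/s.
Step 2 — Transfer function: H(jω) = 1/(1 + jωRC).
Step 3 — Denominator: 1 + jωRC = 1 + j·3.921e+04·351·6.26e-09 = 1 + j0.08615.
Step 4 — H = 0.9926 - j0.08551.
Step 5 — Magnitude: |H| = 0.9963 (-0.0 dB); phase: φ = -4.9°.

|H| = 0.9963 (-0.0 dB), φ = -4.9°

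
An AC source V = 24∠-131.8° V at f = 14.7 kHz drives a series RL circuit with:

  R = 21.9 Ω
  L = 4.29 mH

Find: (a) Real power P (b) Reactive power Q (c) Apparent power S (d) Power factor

Step 1 — Angular frequency: ω = 2π·f = 2π·1.47e+04 = 9.236e+04 rad/s.
Step 2 — Component impedances:
  R: Z = R = 21.9 Ω
  L: Z = jωL = j·9.236e+04·0.00429 = 0 + j396.2 Ω
Step 3 — Series combination: Z_total = R + L = 21.9 + j396.2 Ω = 396.8∠86.8° Ω.
Step 4 — Source phasor: V = 24∠-131.8° V = -16 - j17.89 V.
Step 5 — Current: I = V / Z = -0.04724 + j0.03776 A = 0.06048∠141.4° A.
Step 6 — Complex power: S = V·I* = 0.0801 + j1.449 VA.
Step 7 — Real power: P = Re(S) = 0.0801 W.
Step 8 — Reactive power: Q = Im(S) = 1.449 VAR.
Step 9 — Apparent power: |S| = 1.451 VA.
Step 10 — Power factor: PF = P/|S| = 0.05519 (lagging).

(a) P = 0.0801 W  (b) Q = 1.449 VAR  (c) S = 1.451 VA  (d) PF = 0.05519 (lagging)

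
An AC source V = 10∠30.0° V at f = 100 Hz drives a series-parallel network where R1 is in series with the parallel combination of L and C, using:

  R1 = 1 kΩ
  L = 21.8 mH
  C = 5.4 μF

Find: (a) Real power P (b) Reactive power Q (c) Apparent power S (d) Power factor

Step 1 — Angular frequency: ω = 2π·f = 2π·100 = 628.3 rad/s.
Step 2 — Component impedances:
  R1: Z = R = 1000 Ω
  L: Z = jωL = j·628.3·0.0218 = 0 + j13.7 Ω
  C: Z = 1/(jωC) = -j/(ω·C) = 0 - j294.7 Ω
Step 3 — Parallel branch: L || C = 1/(1/L + 1/C) = 0 + j14.36 Ω.
Step 4 — Series with R1: Z_total = R1 + (L || C) = 1000 + j14.36 Ω = 1000∠0.8° Ω.
Step 5 — Source phasor: V = 10∠30.0° V = 8.66 + j5 V.
Step 6 — Current: I = V / Z = 0.00873 + j0.004875 A = 0.009999∠29.2° A.
Step 7 — Complex power: S = V·I* = 0.09998 + j0.001436 VA.
Step 8 — Real power: P = Re(S) = 0.09998 W.
Step 9 — Reactive power: Q = Im(S) = 0.001436 VAR.
Step 10 — Apparent power: |S| = 0.09999 VA.
Step 11 — Power factor: PF = P/|S| = 0.9999 (lagging).

(a) P = 0.09998 W  (b) Q = 0.001436 VAR  (c) S = 0.09999 VA  (d) PF = 0.9999 (lagging)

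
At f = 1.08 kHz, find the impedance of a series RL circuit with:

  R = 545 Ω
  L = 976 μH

Step 1 — Angular frequency: ω = 2π·f = 2π·1080 = 6786 rad/s.
Step 2 — Component impedances:
  R: Z = R = 545 Ω
  L: Z = jωL = j·6786·0.000976 = 0 + j6.623 Ω
Step 3 — Series combination: Z_total = R + L = 545 + j6.623 Ω = 545∠0.7° Ω.

Z = 545 + j6.623 Ω = 545∠0.7° Ω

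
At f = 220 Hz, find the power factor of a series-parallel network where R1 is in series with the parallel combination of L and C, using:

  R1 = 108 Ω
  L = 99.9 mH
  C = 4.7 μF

Step 1 — Angular frequency: ω = 2π·f = 2π·220 = 1382 rad/s.
Step 2 — Component impedances:
  R1: Z = R = 108 Ω
  L: Z = jωL = j·1382·0.0999 = 0 + j138.1 Ω
  C: Z = 1/(jωC) = -j/(ω·C) = 0 - j153.9 Ω
Step 3 — Parallel branch: L || C = 1/(1/L + 1/C) = 0 + j1343 Ω.
Step 4 — Series with R1: Z_total = R1 + (L || C) = 108 + j1343 Ω = 1347∠85.4° Ω.
Step 5 — Power factor: PF = cos(φ) = Re(Z)/|Z| = 108/1347.1 = 0.08017.
Step 6 — Type: Im(Z) = 1343 ⇒ lagging (phase φ = 85.4°).

PF = 0.08017 (lagging, φ = 85.4°)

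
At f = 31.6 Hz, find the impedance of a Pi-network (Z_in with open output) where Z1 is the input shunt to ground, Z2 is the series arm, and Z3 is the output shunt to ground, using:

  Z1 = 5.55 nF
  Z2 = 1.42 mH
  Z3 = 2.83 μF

Step 1 — Angular frequency: ω = 2π·f = 2π·31.6 = 198.5 rad/s.
Step 2 — Component impedances:
  Z1: Z = 1/(jωC) = -j/(ω·C) = 0 - j9.075e+05 Ω
  Z2: Z = jωL = j·198.5·0.00142 = 0 + j0.2819 Ω
  Z3: Z = 1/(jωC) = -j/(ω·C) = 0 - j1780 Ω
Step 3 — With open output, the series arm Z2 and the output shunt Z3 appear in series to ground: Z2 + Z3 = 0 - j1779 Ω.
Step 4 — Parallel with input shunt Z1: Z_in = Z1 || (Z2 + Z3) = 0 - j1776 Ω = 1776∠-90.0° Ω.

Z = 0 - j1776 Ω = 1776∠-90.0° Ω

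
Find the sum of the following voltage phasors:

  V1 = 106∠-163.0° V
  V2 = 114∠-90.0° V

Step 1 — Convert each phasor to rectangular form:
  V1 = 106·(cos(-163.0°) + j·sin(-163.0°)) = -101.4 - j30.99 V
  V2 = 114·(cos(-90.0°) + j·sin(-90.0°)) = 0 - j114 V
Step 2 — Sum components: V_total = -101.4 - j145 V.
Step 3 — Convert to polar: |V_total| = 176.9 V, ∠V_total = -125.0°.

V_total = 176.9∠-125.0° V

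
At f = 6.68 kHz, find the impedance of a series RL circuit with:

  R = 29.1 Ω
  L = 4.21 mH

Step 1 — Angular frequency: ω = 2π·f = 2π·6680 = 4.197e+04 rad/s.
Step 2 — Component impedances:
  R: Z = R = 29.1 Ω
  L: Z = jωL = j·4.197e+04·0.00421 = 0 + j176.7 Ω
Step 3 — Series combination: Z_total = R + L = 29.1 + j176.7 Ω = 179.1∠80.6° Ω.

Z = 29.1 + j176.7 Ω = 179.1∠80.6° Ω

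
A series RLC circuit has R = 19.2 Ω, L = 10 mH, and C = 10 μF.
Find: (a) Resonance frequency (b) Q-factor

Step 1 — Resonance condition Im(Z)=0 gives ω₀ = 1/√(LC).
Step 2 — ω₀ = 1/√(0.01·1e-05) = 3162 rad/s.
Step 3 — f₀ = ω₀/(2π) = 503.3 Hz.
Step 4 — Series Q: Q = ω₀L/R = 3162·0.01/19.2 = 1.647.

(a) f₀ = 503.3 Hz  (b) Q = 1.647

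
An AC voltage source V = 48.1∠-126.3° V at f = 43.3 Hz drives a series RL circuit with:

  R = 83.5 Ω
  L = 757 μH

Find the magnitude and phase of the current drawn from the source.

Step 1 — Angular frequency: ω = 2π·f = 2π·43.3 = 272.1 rad/s.
Step 2 — Component impedances:
  R: Z = R = 83.5 Ω
  L: Z = jωL = j·272.1·0.000757 = 0 + j0.206 Ω
Step 3 — Series combination: Z_total = R + L = 83.5 + j0.206 Ω = 83.5∠0.1° Ω.
Step 4 — Source phasor: V = 48.1∠-126.3° V = -28.48 - j38.77 V.
Step 5 — Ohm's law: I = V / Z_total = (-28.48 - j38.77) / (83.5 + j0.206) = -0.3422 - j0.4634 A.
Step 6 — Convert to polar: |I| = 0.576 A, ∠I = -126.4°.

I = 0.576∠-126.4° A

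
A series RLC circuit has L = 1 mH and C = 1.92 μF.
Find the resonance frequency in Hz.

Step 1 — Resonance condition Im(Z)=0 gives ω₀ = 1/√(LC).
Step 2 — ω₀ = 1/√(0.001·1.92e-06) = 2.282e+04 rad/s.
Step 3 — f₀ = ω₀/(2π) = 3632 Hz.

f₀ = 3632 Hz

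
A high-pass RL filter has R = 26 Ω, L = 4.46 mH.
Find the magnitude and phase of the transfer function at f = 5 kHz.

Step 1 — Angular frequency: ω = 2π·5000 = 3.142e+04 rad/s.
Step 2 — Transfer function: H(jω) = jωL/(R + jωL).
Step 3 — Numerator jωL = j·140.1; denominator R + jωL = 26 + j140.1.
Step 4 — H = 0.9667 + j0.1794.
Step 5 — Magnitude: |H| = 0.9832 (-0.1 dB); phase: φ = 10.5°.

|H| = 0.9832 (-0.1 dB), φ = 10.5°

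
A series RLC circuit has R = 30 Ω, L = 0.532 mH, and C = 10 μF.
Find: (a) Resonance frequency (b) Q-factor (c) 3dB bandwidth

Step 1 — Resonance condition Im(Z)=0 gives ω₀ = 1/√(LC).
Step 2 — ω₀ = 1/√(0.000532·1e-05) = 1.371e+04 rad/s.
Step 3 — f₀ = ω₀/(2π) = 2182 Hz.
Step 4 — Series Q: Q = ω₀L/R = 1.371e+04·0.000532/30 = 0.2431.
Step 5 — 3dB bandwidth: Δω = ω₀/Q = 5.639e+04 rad/s; BW = Δω/(2π) = 8975 Hz.

(a) f₀ = 2182 Hz  (b) Q = 0.2431  (c) BW = 8975 Hz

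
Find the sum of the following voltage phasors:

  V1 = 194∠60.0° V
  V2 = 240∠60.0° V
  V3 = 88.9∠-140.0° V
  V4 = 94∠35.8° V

Step 1 — Convert each phasor to rectangular form:
  V1 = 194·(cos(60.0°) + j·sin(60.0°)) = 97 + j168 V
  V2 = 240·(cos(60.0°) + j·sin(60.0°)) = 120 + j207.8 V
  V3 = 88.9·(cos(-140.0°) + j·sin(-140.0°)) = -68.1 - j57.14 V
  V4 = 94·(cos(35.8°) + j·sin(35.8°)) = 76.24 + j54.99 V
Step 2 — Sum components: V_total = 225.1 + j373.7 V.
Step 3 — Convert to polar: |V_total| = 436.3 V, ∠V_total = 58.9°.

V_total = 436.3∠58.9° V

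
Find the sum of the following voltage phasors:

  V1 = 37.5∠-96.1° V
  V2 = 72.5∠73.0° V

Step 1 — Convert each phasor to rectangular form:
  V1 = 37.5·(cos(-96.1°) + j·sin(-96.1°)) = -3.985 - j37.29 V
  V2 = 72.5·(cos(73.0°) + j·sin(73.0°)) = 21.2 + j69.33 V
Step 2 — Sum components: V_total = 17.21 + j32.04 V.
Step 3 — Convert to polar: |V_total| = 36.37 V, ∠V_total = 61.8°.

V_total = 36.37∠61.8° V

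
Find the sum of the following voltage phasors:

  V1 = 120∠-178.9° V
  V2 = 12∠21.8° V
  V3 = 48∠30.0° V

Step 1 — Convert each phasor to rectangular form:
  V1 = 120·(cos(-178.9°) + j·sin(-178.9°)) = -120 - j2.304 V
  V2 = 12·(cos(21.8°) + j·sin(21.8°)) = 11.14 + j4.456 V
  V3 = 48·(cos(30.0°) + j·sin(30.0°)) = 41.57 + j24 V
Step 2 — Sum components: V_total = -67.27 + j26.15 V.
Step 3 — Convert to polar: |V_total| = 72.17 V, ∠V_total = 158.8°.

V_total = 72.17∠158.8° V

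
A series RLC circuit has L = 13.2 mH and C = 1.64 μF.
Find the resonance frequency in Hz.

Step 1 — Resonance condition Im(Z)=0 gives ω₀ = 1/√(LC).
Step 2 — ω₀ = 1/√(0.0132·1.64e-06) = 6797 rad/s.
Step 3 — f₀ = ω₀/(2π) = 1082 Hz.

f₀ = 1082 Hz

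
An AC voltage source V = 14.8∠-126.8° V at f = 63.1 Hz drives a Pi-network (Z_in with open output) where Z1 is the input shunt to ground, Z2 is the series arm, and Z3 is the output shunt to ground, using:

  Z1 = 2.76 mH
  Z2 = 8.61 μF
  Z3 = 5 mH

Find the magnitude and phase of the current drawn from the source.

Step 1 — Angular frequency: ω = 2π·f = 2π·63.1 = 396.5 rad/s.
Step 2 — Component impedances:
  Z1: Z = jωL = j·396.5·0.00276 = 0 + j1.094 Ω
  Z2: Z = 1/(jωC) = -j/(ω·C) = 0 - j292.9 Ω
  Z3: Z = jωL = j·396.5·0.005 = 0 + j1.982 Ω
Step 3 — With open output, the series arm Z2 and the output shunt Z3 appear in series to ground: Z2 + Z3 = 0 - j291 Ω.
Step 4 — Parallel with input shunt Z1: Z_in = Z1 || (Z2 + Z3) = 0 + j1.098 Ω = 1.098∠90.0° Ω.
Step 5 — Source phasor: V = 14.8∠-126.8° V = -8.866 - j11.85 V.
Step 6 — Ohm's law: I = V / Z_total = (-8.866 - j11.85) / (0 + j1.098) = -10.79 + j8.071 A.
Step 7 — Convert to polar: |I| = 13.47 A, ∠I = 143.2°.

I = 13.47∠143.2° A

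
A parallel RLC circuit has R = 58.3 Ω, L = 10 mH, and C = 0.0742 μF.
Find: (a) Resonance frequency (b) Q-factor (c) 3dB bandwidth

Step 1 — Resonance: ω₀ = 1/√(LC) = 1/√(0.01·7.42e-08) = 3.671e+04 rad/s.
Step 2 — f₀ = ω₀/(2π) = 5843 Hz.
Step 3 — Parallel Q: Q = R/(ω₀L) = 58.3/(3.671e+04·0.01) = 0.1588.
Step 4 — Bandwidth: Δω = ω₀/Q = 2.312e+05 rad/s; BW = Δω/(2π) = 3.679e+04 Hz.

(a) f₀ = 5843 Hz  (b) Q = 0.1588  (c) BW = 3.679e+04 Hz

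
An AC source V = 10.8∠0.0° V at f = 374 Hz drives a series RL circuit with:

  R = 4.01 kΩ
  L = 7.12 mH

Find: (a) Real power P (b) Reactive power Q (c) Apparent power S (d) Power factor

Step 1 — Angular frequency: ω = 2π·f = 2π·374 = 2350 rad/s.
Step 2 — Component impedances:
  R: Z = R = 4010 Ω
  L: Z = jωL = j·2350·0.00712 = 0 + j16.73 Ω
Step 3 — Series combination: Z_total = R + L = 4010 + j16.73 Ω = 4010∠0.2° Ω.
Step 4 — Source phasor: V = 10.8∠0.0° V = 10.8 V.
Step 5 — Current: I = V / Z = 0.002693 - j1.124e-05 A = 0.002693∠-0.2° A.
Step 6 — Complex power: S = V·I* = 0.02909 + j0.0001214 VA.
Step 7 — Real power: P = Re(S) = 0.02909 W.
Step 8 — Reactive power: Q = Im(S) = 0.0001214 VAR.
Step 9 — Apparent power: |S| = 0.02909 VA.
Step 10 — Power factor: PF = P/|S| = 1 (lagging).

(a) P = 0.02909 W  (b) Q = 0.0001214 VAR  (c) S = 0.02909 VA  (d) PF = 1 (lagging)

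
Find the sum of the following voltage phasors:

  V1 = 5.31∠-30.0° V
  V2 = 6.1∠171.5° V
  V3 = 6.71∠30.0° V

Step 1 — Convert each phasor to rectangular form:
  V1 = 5.31·(cos(-30.0°) + j·sin(-30.0°)) = 4.599 - j2.655 V
  V2 = 6.1·(cos(171.5°) + j·sin(171.5°)) = -6.033 + j0.9016 V
  V3 = 6.71·(cos(30.0°) + j·sin(30.0°)) = 5.811 + j3.355 V
Step 2 — Sum components: V_total = 4.377 + j1.602 V.
Step 3 — Convert to polar: |V_total| = 4.66 V, ∠V_total = 20.1°.

V_total = 4.66∠20.1° V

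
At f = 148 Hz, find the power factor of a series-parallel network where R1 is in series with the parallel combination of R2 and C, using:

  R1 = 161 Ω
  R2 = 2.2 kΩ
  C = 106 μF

Step 1 — Angular frequency: ω = 2π·f = 2π·148 = 929.9 rad/s.
Step 2 — Component impedances:
  R1: Z = R = 161 Ω
  R2: Z = R = 2200 Ω
  C: Z = 1/(jωC) = -j/(ω·C) = 0 - j10.15 Ω
Step 3 — Parallel branch: R2 || C = 1/(1/R2 + 1/C) = 0.04678 - j10.14 Ω.
Step 4 — Series with R1: Z_total = R1 + (R2 || C) = 161 - j10.14 Ω = 161.4∠-3.6° Ω.
Step 5 — Power factor: PF = cos(φ) = Re(Z)/|Z| = 161.05/161.37 = 0.998.
Step 6 — Type: Im(Z) = -10.14 ⇒ leading (phase φ = -3.6°).

PF = 0.998 (leading, φ = -3.6°)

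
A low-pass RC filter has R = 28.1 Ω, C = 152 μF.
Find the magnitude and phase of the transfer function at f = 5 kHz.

Step 1 — Angular frequency: ω = 2π·5000 = 3.142e+04 rad/s.
Step 2 — Transfer function: H(jω) = 1/(1 + jωRC).
Step 3 — Denominator: 1 + jωRC = 1 + j·3.142e+04·28.1·0.000152 = 1 + j134.2.
Step 4 — H = 5.554e-05 - j0.007452.
Step 5 — Magnitude: |H| = 0.007452 (-42.6 dB); phase: φ = -89.6°.

|H| = 0.007452 (-42.6 dB), φ = -89.6°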